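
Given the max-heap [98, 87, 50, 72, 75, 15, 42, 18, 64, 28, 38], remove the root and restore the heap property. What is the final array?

[87, 75, 50, 72, 38, 15, 42, 18, 64, 28]

remove root 98; move last element 38 to root → [38, 87, 50, 72, 75, 15, 42, 18, 64, 28]
38 vs larger child 87 at index 1, swap → [87, 38, 50, 72, 75, 15, 42, 18, 64, 28]
38 vs larger child 75 at index 4, swap → [87, 75, 50, 72, 38, 15, 42, 18, 64, 28]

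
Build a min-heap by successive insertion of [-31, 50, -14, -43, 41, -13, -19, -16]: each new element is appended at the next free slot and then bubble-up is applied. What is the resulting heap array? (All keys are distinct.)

Insert -31:
  append -31 at index 0 → [-31] (no swap needed)
Insert 50:
  append 50 at index 1 → [-31, 50] (no swap needed)
Insert -14:
  append -14 at index 2 → [-31, 50, -14] (no swap needed)
Insert -43:
  append -43 at index 3 → [-31, 50, -14, -43]
  -43 < parent 50 at index 1, swap → [-31, -43, -14, 50]
  -43 < parent -31 at index 0, swap → [-43, -31, -14, 50]
Insert 41:
  append 41 at index 4 → [-43, -31, -14, 50, 41] (no swap needed)
Insert -13:
  append -13 at index 5 → [-43, -31, -14, 50, 41, -13] (no swap needed)
Insert -19:
  append -19 at index 6 → [-43, -31, -14, 50, 41, -13, -19]
  -19 < parent -14 at index 2, swap → [-43, -31, -19, 50, 41, -13, -14]
Insert -16:
  append -16 at index 7 → [-43, -31, -19, 50, 41, -13, -14, -16]
  -16 < parent 50 at index 3, swap → [-43, -31, -19, -16, 41, -13, -14, 50]

[-43, -31, -19, -16, 41, -13, -14, 50]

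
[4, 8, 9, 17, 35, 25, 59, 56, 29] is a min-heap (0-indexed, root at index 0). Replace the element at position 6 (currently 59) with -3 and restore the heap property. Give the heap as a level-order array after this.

[-3, 8, 4, 17, 35, 25, 9, 56, 29]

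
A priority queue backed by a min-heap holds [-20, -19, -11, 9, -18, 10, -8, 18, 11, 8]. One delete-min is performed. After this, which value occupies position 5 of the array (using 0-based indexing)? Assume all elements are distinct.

10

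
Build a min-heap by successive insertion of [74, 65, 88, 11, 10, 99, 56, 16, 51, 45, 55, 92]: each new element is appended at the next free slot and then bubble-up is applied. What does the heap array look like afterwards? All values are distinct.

[10, 11, 56, 16, 45, 92, 88, 74, 51, 65, 55, 99]

Insert 74:
  append 74 at index 0 → [74] (no swap needed)
Insert 65:
  append 65 at index 1 → [74, 65]
  65 < parent 74 at index 0, swap → [65, 74]
Insert 88:
  append 88 at index 2 → [65, 74, 88] (no swap needed)
Insert 11:
  append 11 at index 3 → [65, 74, 88, 11]
  11 < parent 74 at index 1, swap → [65, 11, 88, 74]
  11 < parent 65 at index 0, swap → [11, 65, 88, 74]
Insert 10:
  append 10 at index 4 → [11, 65, 88, 74, 10]
  10 < parent 65 at index 1, swap → [11, 10, 88, 74, 65]
  10 < parent 11 at index 0, swap → [10, 11, 88, 74, 65]
Insert 99:
  append 99 at index 5 → [10, 11, 88, 74, 65, 99] (no swap needed)
Insert 56:
  append 56 at index 6 → [10, 11, 88, 74, 65, 99, 56]
  56 < parent 88 at index 2, swap → [10, 11, 56, 74, 65, 99, 88]
Insert 16:
  append 16 at index 7 → [10, 11, 56, 74, 65, 99, 88, 16]
  16 < parent 74 at index 3, swap → [10, 11, 56, 16, 65, 99, 88, 74]
Insert 51:
  append 51 at index 8 → [10, 11, 56, 16, 65, 99, 88, 74, 51] (no swap needed)
Insert 45:
  append 45 at index 9 → [10, 11, 56, 16, 65, 99, 88, 74, 51, 45]
  45 < parent 65 at index 4, swap → [10, 11, 56, 16, 45, 99, 88, 74, 51, 65]
Insert 55:
  append 55 at index 10 → [10, 11, 56, 16, 45, 99, 88, 74, 51, 65, 55] (no swap needed)
Insert 92:
  append 92 at index 11 → [10, 11, 56, 16, 45, 99, 88, 74, 51, 65, 55, 92]
  92 < parent 99 at index 5, swap → [10, 11, 56, 16, 45, 92, 88, 74, 51, 65, 55, 99]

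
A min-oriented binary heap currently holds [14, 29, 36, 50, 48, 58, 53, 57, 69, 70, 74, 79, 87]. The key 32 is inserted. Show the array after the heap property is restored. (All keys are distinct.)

append 32 at index 13 → [14, 29, 36, 50, 48, 58, 53, 57, 69, 70, 74, 79, 87, 32]
32 < parent 53 at index 6, swap → [14, 29, 36, 50, 48, 58, 32, 57, 69, 70, 74, 79, 87, 53]
32 < parent 36 at index 2, swap → [14, 29, 32, 50, 48, 58, 36, 57, 69, 70, 74, 79, 87, 53]

[14, 29, 32, 50, 48, 58, 36, 57, 69, 70, 74, 79, 87, 53]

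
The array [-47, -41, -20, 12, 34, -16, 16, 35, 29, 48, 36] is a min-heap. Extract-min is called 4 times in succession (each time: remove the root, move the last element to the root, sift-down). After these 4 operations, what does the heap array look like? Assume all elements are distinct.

[12, 29, 16, 35, 34, 48, 36]

extract-min #1 returns -47:
  remove root -47; move last element 36 to root → [36, -41, -20, 12, 34, -16, 16, 35, 29, 48]
  36 vs smaller child -41 at index 1, swap → [-41, 36, -20, 12, 34, -16, 16, 35, 29, 48]
  36 vs smaller child 12 at index 3, swap → [-41, 12, -20, 36, 34, -16, 16, 35, 29, 48]
  36 vs smaller child 29 at index 8, swap → [-41, 12, -20, 29, 34, -16, 16, 35, 36, 48]
extract-min #2 returns -41:
  remove root -41; move last element 48 to root → [48, 12, -20, 29, 34, -16, 16, 35, 36]
  48 vs smaller child -20 at index 2, swap → [-20, 12, 48, 29, 34, -16, 16, 35, 36]
  48 vs smaller child -16 at index 5, swap → [-20, 12, -16, 29, 34, 48, 16, 35, 36]
extract-min #3 returns -20:
  remove root -20; move last element 36 to root → [36, 12, -16, 29, 34, 48, 16, 35]
  36 vs smaller child -16 at index 2, swap → [-16, 12, 36, 29, 34, 48, 16, 35]
  36 vs smaller child 16 at index 6, swap → [-16, 12, 16, 29, 34, 48, 36, 35]
extract-min #4 returns -16:
  remove root -16; move last element 35 to root → [35, 12, 16, 29, 34, 48, 36]
  35 vs smaller child 12 at index 1, swap → [12, 35, 16, 29, 34, 48, 36]
  35 vs smaller child 29 at index 3, swap → [12, 29, 16, 35, 34, 48, 36]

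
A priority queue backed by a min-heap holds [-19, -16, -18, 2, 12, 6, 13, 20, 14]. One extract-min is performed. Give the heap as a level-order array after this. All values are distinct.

[-18, -16, 6, 2, 12, 14, 13, 20]

remove root -19; move last element 14 to root → [14, -16, -18, 2, 12, 6, 13, 20]
14 vs smaller child -18 at index 2, swap → [-18, -16, 14, 2, 12, 6, 13, 20]
14 vs smaller child 6 at index 5, swap → [-18, -16, 6, 2, 12, 14, 13, 20]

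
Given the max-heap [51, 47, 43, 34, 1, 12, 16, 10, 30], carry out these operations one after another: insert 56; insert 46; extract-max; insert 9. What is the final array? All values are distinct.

[51, 47, 43, 34, 46, 12, 16, 10, 30, 1, 9]

insert 56:
  append 56 at index 9 → [51, 47, 43, 34, 1, 12, 16, 10, 30, 56]
  56 > parent 1 at index 4, swap → [51, 47, 43, 34, 56, 12, 16, 10, 30, 1]
  56 > parent 47 at index 1, swap → [51, 56, 43, 34, 47, 12, 16, 10, 30, 1]
  56 > parent 51 at index 0, swap → [56, 51, 43, 34, 47, 12, 16, 10, 30, 1]
insert 46:
  append 46 at index 10 → [56, 51, 43, 34, 47, 12, 16, 10, 30, 1, 46] (no swap needed)
extract-max → returns 56:
  remove root 56; move last element 46 to root → [46, 51, 43, 34, 47, 12, 16, 10, 30, 1]
  46 vs larger child 51 at index 1, swap → [51, 46, 43, 34, 47, 12, 16, 10, 30, 1]
  46 vs larger child 47 at index 4, swap → [51, 47, 43, 34, 46, 12, 16, 10, 30, 1]
insert 9:
  append 9 at index 10 → [51, 47, 43, 34, 46, 12, 16, 10, 30, 1, 9] (no swap needed)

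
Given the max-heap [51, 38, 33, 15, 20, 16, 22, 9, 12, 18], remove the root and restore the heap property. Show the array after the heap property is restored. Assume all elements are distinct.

[38, 20, 33, 15, 18, 16, 22, 9, 12]

remove root 51; move last element 18 to root → [18, 38, 33, 15, 20, 16, 22, 9, 12]
18 vs larger child 38 at index 1, swap → [38, 18, 33, 15, 20, 16, 22, 9, 12]
18 vs larger child 20 at index 4, swap → [38, 20, 33, 15, 18, 16, 22, 9, 12]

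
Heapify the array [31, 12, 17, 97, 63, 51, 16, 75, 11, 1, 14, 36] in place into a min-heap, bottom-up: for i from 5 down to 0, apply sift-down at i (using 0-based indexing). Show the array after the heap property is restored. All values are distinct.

[1, 11, 16, 31, 12, 36, 17, 75, 97, 63, 14, 51]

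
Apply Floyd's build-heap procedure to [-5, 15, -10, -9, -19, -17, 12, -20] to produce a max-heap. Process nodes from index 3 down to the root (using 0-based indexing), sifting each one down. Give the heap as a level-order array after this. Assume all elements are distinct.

[15, -5, 12, -9, -19, -17, -10, -20]

sift down from index 3: already satisfies heap property
sift down from index 2:
  -10 vs larger child 12 at index 6, swap → [-5, 15, 12, -9, -19, -17, -10, -20]
sift down from index 1: already satisfies heap property
sift down from index 0:
  -5 vs larger child 15 at index 1, swap → [15, -5, 12, -9, -19, -17, -10, -20]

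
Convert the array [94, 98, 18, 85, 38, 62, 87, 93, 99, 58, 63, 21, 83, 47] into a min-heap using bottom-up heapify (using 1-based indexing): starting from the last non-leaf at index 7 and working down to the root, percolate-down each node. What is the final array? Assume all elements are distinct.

[18, 38, 21, 85, 58, 62, 47, 93, 99, 98, 63, 94, 83, 87]

sift down from index 7:
  87 vs only child 47 at index 14, swap → [94, 98, 18, 85, 38, 62, 47, 93, 99, 58, 63, 21, 83, 87]
sift down from index 6:
  62 vs smaller child 21 at index 12, swap → [94, 98, 18, 85, 38, 21, 47, 93, 99, 58, 63, 62, 83, 87]
sift down from index 5: already satisfies heap property
sift down from index 4: already satisfies heap property
sift down from index 3: already satisfies heap property
sift down from index 2:
  98 vs smaller child 38 at index 5, swap → [94, 38, 18, 85, 98, 21, 47, 93, 99, 58, 63, 62, 83, 87]
  98 vs smaller child 58 at index 10, swap → [94, 38, 18, 85, 58, 21, 47, 93, 99, 98, 63, 62, 83, 87]
sift down from index 1:
  94 vs smaller child 18 at index 3, swap → [18, 38, 94, 85, 58, 21, 47, 93, 99, 98, 63, 62, 83, 87]
  94 vs smaller child 21 at index 6, swap → [18, 38, 21, 85, 58, 94, 47, 93, 99, 98, 63, 62, 83, 87]
  94 vs smaller child 62 at index 12, swap → [18, 38, 21, 85, 58, 62, 47, 93, 99, 98, 63, 94, 83, 87]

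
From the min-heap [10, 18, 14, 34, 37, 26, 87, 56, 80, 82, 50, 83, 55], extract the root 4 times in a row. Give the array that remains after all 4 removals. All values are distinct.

[34, 37, 50, 56, 82, 55, 87, 83, 80]

extract-min #1 returns 10:
  remove root 10; move last element 55 to root → [55, 18, 14, 34, 37, 26, 87, 56, 80, 82, 50, 83]
  55 vs smaller child 14 at index 2, swap → [14, 18, 55, 34, 37, 26, 87, 56, 80, 82, 50, 83]
  55 vs smaller child 26 at index 5, swap → [14, 18, 26, 34, 37, 55, 87, 56, 80, 82, 50, 83]
extract-min #2 returns 14:
  remove root 14; move last element 83 to root → [83, 18, 26, 34, 37, 55, 87, 56, 80, 82, 50]
  83 vs smaller child 18 at index 1, swap → [18, 83, 26, 34, 37, 55, 87, 56, 80, 82, 50]
  83 vs smaller child 34 at index 3, swap → [18, 34, 26, 83, 37, 55, 87, 56, 80, 82, 50]
  83 vs smaller child 56 at index 7, swap → [18, 34, 26, 56, 37, 55, 87, 83, 80, 82, 50]
extract-min #3 returns 18:
  remove root 18; move last element 50 to root → [50, 34, 26, 56, 37, 55, 87, 83, 80, 82]
  50 vs smaller child 26 at index 2, swap → [26, 34, 50, 56, 37, 55, 87, 83, 80, 82]
extract-min #4 returns 26:
  remove root 26; move last element 82 to root → [82, 34, 50, 56, 37, 55, 87, 83, 80]
  82 vs smaller child 34 at index 1, swap → [34, 82, 50, 56, 37, 55, 87, 83, 80]
  82 vs smaller child 37 at index 4, swap → [34, 37, 50, 56, 82, 55, 87, 83, 80]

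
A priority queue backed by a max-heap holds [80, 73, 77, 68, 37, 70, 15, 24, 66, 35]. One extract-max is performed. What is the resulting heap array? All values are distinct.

remove root 80; move last element 35 to root → [35, 73, 77, 68, 37, 70, 15, 24, 66]
35 vs larger child 77 at index 2, swap → [77, 73, 35, 68, 37, 70, 15, 24, 66]
35 vs larger child 70 at index 5, swap → [77, 73, 70, 68, 37, 35, 15, 24, 66]

[77, 73, 70, 68, 37, 35, 15, 24, 66]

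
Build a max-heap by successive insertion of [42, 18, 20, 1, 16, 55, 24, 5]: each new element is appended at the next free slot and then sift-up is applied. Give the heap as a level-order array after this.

[55, 18, 42, 5, 16, 20, 24, 1]

Insert 42:
  append 42 at index 0 → [42] (no swap needed)
Insert 18:
  append 18 at index 1 → [42, 18] (no swap needed)
Insert 20:
  append 20 at index 2 → [42, 18, 20] (no swap needed)
Insert 1:
  append 1 at index 3 → [42, 18, 20, 1] (no swap needed)
Insert 16:
  append 16 at index 4 → [42, 18, 20, 1, 16] (no swap needed)
Insert 55:
  append 55 at index 5 → [42, 18, 20, 1, 16, 55]
  55 > parent 20 at index 2, swap → [42, 18, 55, 1, 16, 20]
  55 > parent 42 at index 0, swap → [55, 18, 42, 1, 16, 20]
Insert 24:
  append 24 at index 6 → [55, 18, 42, 1, 16, 20, 24] (no swap needed)
Insert 5:
  append 5 at index 7 → [55, 18, 42, 1, 16, 20, 24, 5]
  5 > parent 1 at index 3, swap → [55, 18, 42, 5, 16, 20, 24, 1]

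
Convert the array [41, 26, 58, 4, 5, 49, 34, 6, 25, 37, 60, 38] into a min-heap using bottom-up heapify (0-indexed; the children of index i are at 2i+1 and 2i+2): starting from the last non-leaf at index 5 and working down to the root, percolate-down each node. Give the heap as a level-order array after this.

sift down from index 5:
  49 vs only child 38 at index 11, swap → [41, 26, 58, 4, 5, 38, 34, 6, 25, 37, 60, 49]
sift down from index 4: already satisfies heap property
sift down from index 3: already satisfies heap property
sift down from index 2:
  58 vs smaller child 34 at index 6, swap → [41, 26, 34, 4, 5, 38, 58, 6, 25, 37, 60, 49]
sift down from index 1:
  26 vs smaller child 4 at index 3, swap → [41, 4, 34, 26, 5, 38, 58, 6, 25, 37, 60, 49]
  26 vs smaller child 6 at index 7, swap → [41, 4, 34, 6, 5, 38, 58, 26, 25, 37, 60, 49]
sift down from index 0:
  41 vs smaller child 4 at index 1, swap → [4, 41, 34, 6, 5, 38, 58, 26, 25, 37, 60, 49]
  41 vs smaller child 5 at index 4, swap → [4, 5, 34, 6, 41, 38, 58, 26, 25, 37, 60, 49]
  41 vs smaller child 37 at index 9, swap → [4, 5, 34, 6, 37, 38, 58, 26, 25, 41, 60, 49]

[4, 5, 34, 6, 37, 38, 58, 26, 25, 41, 60, 49]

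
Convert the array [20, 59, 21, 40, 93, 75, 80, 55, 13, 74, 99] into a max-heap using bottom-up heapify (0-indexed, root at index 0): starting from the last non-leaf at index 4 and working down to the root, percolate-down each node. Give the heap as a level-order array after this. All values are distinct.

[99, 93, 80, 55, 74, 75, 21, 40, 13, 20, 59]

sift down from index 4:
  93 vs larger child 99 at index 10, swap → [20, 59, 21, 40, 99, 75, 80, 55, 13, 74, 93]
sift down from index 3:
  40 vs larger child 55 at index 7, swap → [20, 59, 21, 55, 99, 75, 80, 40, 13, 74, 93]
sift down from index 2:
  21 vs larger child 80 at index 6, swap → [20, 59, 80, 55, 99, 75, 21, 40, 13, 74, 93]
sift down from index 1:
  59 vs larger child 99 at index 4, swap → [20, 99, 80, 55, 59, 75, 21, 40, 13, 74, 93]
  59 vs larger child 93 at index 10, swap → [20, 99, 80, 55, 93, 75, 21, 40, 13, 74, 59]
sift down from index 0:
  20 vs larger child 99 at index 1, swap → [99, 20, 80, 55, 93, 75, 21, 40, 13, 74, 59]
  20 vs larger child 93 at index 4, swap → [99, 93, 80, 55, 20, 75, 21, 40, 13, 74, 59]
  20 vs larger child 74 at index 9, swap → [99, 93, 80, 55, 74, 75, 21, 40, 13, 20, 59]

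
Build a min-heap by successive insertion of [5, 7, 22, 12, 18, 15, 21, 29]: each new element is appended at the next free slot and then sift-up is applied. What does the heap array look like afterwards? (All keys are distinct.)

Insert 5:
  append 5 at index 0 → [5] (no swap needed)
Insert 7:
  append 7 at index 1 → [5, 7] (no swap needed)
Insert 22:
  append 22 at index 2 → [5, 7, 22] (no swap needed)
Insert 12:
  append 12 at index 3 → [5, 7, 22, 12] (no swap needed)
Insert 18:
  append 18 at index 4 → [5, 7, 22, 12, 18] (no swap needed)
Insert 15:
  append 15 at index 5 → [5, 7, 22, 12, 18, 15]
  15 < parent 22 at index 2, swap → [5, 7, 15, 12, 18, 22]
Insert 21:
  append 21 at index 6 → [5, 7, 15, 12, 18, 22, 21] (no swap needed)
Insert 29:
  append 29 at index 7 → [5, 7, 15, 12, 18, 22, 21, 29] (no swap needed)

[5, 7, 15, 12, 18, 22, 21, 29]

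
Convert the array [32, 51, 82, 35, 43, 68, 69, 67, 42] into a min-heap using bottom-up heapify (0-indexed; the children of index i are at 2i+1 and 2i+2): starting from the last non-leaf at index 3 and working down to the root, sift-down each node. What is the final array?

[32, 35, 68, 42, 43, 82, 69, 67, 51]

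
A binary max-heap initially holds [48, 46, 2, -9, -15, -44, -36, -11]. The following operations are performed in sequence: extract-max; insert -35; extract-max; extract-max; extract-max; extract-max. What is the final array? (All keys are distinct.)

[-15, -36, -35, -44]

extract-max → returns 48:
  remove root 48; move last element -11 to root → [-11, 46, 2, -9, -15, -44, -36]
  -11 vs larger child 46 at index 1, swap → [46, -11, 2, -9, -15, -44, -36]
  -11 vs larger child -9 at index 3, swap → [46, -9, 2, -11, -15, -44, -36]
insert -35:
  append -35 at index 7 → [46, -9, 2, -11, -15, -44, -36, -35] (no swap needed)
extract-max → returns 46:
  remove root 46; move last element -35 to root → [-35, -9, 2, -11, -15, -44, -36]
  -35 vs larger child 2 at index 2, swap → [2, -9, -35, -11, -15, -44, -36]
extract-max → returns 2:
  remove root 2; move last element -36 to root → [-36, -9, -35, -11, -15, -44]
  -36 vs larger child -9 at index 1, swap → [-9, -36, -35, -11, -15, -44]
  -36 vs larger child -11 at index 3, swap → [-9, -11, -35, -36, -15, -44]
extract-max → returns -9:
  remove root -9; move last element -44 to root → [-44, -11, -35, -36, -15]
  -44 vs larger child -11 at index 1, swap → [-11, -44, -35, -36, -15]
  -44 vs larger child -15 at index 4, swap → [-11, -15, -35, -36, -44]
extract-max → returns -11:
  remove root -11; move last element -44 to root → [-44, -15, -35, -36]
  -44 vs larger child -15 at index 1, swap → [-15, -44, -35, -36]
  -44 vs only child -36 at index 3, swap → [-15, -36, -35, -44]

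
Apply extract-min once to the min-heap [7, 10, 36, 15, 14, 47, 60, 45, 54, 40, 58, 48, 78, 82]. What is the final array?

remove root 7; move last element 82 to root → [82, 10, 36, 15, 14, 47, 60, 45, 54, 40, 58, 48, 78]
82 vs smaller child 10 at index 1, swap → [10, 82, 36, 15, 14, 47, 60, 45, 54, 40, 58, 48, 78]
82 vs smaller child 14 at index 4, swap → [10, 14, 36, 15, 82, 47, 60, 45, 54, 40, 58, 48, 78]
82 vs smaller child 40 at index 9, swap → [10, 14, 36, 15, 40, 47, 60, 45, 54, 82, 58, 48, 78]

[10, 14, 36, 15, 40, 47, 60, 45, 54, 82, 58, 48, 78]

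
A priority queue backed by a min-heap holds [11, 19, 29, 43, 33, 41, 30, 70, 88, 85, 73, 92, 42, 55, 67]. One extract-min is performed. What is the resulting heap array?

[19, 33, 29, 43, 67, 41, 30, 70, 88, 85, 73, 92, 42, 55]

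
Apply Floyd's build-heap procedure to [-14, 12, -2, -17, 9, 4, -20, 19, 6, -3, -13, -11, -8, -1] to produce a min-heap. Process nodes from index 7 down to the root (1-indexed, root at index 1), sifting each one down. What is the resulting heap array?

[-20, -17, -14, 6, -13, -11, -2, 19, 12, -3, 9, 4, -8, -1]

sift down from index 7: already satisfies heap property
sift down from index 6:
  4 vs smaller child -11 at index 12, swap → [-14, 12, -2, -17, 9, -11, -20, 19, 6, -3, -13, 4, -8, -1]
sift down from index 5:
  9 vs smaller child -13 at index 11, swap → [-14, 12, -2, -17, -13, -11, -20, 19, 6, -3, 9, 4, -8, -1]
sift down from index 4: already satisfies heap property
sift down from index 3:
  -2 vs smaller child -20 at index 7, swap → [-14, 12, -20, -17, -13, -11, -2, 19, 6, -3, 9, 4, -8, -1]
sift down from index 2:
  12 vs smaller child -17 at index 4, swap → [-14, -17, -20, 12, -13, -11, -2, 19, 6, -3, 9, 4, -8, -1]
  12 vs smaller child 6 at index 9, swap → [-14, -17, -20, 6, -13, -11, -2, 19, 12, -3, 9, 4, -8, -1]
sift down from index 1:
  -14 vs smaller child -20 at index 3, swap → [-20, -17, -14, 6, -13, -11, -2, 19, 12, -3, 9, 4, -8, -1]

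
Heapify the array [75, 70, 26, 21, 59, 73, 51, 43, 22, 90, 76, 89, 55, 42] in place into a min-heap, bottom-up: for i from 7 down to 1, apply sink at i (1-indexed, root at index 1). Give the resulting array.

[21, 22, 26, 43, 59, 55, 42, 75, 70, 90, 76, 89, 73, 51]

sift down from index 7:
  51 vs only child 42 at index 14, swap → [75, 70, 26, 21, 59, 73, 42, 43, 22, 90, 76, 89, 55, 51]
sift down from index 6:
  73 vs smaller child 55 at index 13, swap → [75, 70, 26, 21, 59, 55, 42, 43, 22, 90, 76, 89, 73, 51]
sift down from index 5: already satisfies heap property
sift down from index 4: already satisfies heap property
sift down from index 3: already satisfies heap property
sift down from index 2:
  70 vs smaller child 21 at index 4, swap → [75, 21, 26, 70, 59, 55, 42, 43, 22, 90, 76, 89, 73, 51]
  70 vs smaller child 22 at index 9, swap → [75, 21, 26, 22, 59, 55, 42, 43, 70, 90, 76, 89, 73, 51]
sift down from index 1:
  75 vs smaller child 21 at index 2, swap → [21, 75, 26, 22, 59, 55, 42, 43, 70, 90, 76, 89, 73, 51]
  75 vs smaller child 22 at index 4, swap → [21, 22, 26, 75, 59, 55, 42, 43, 70, 90, 76, 89, 73, 51]
  75 vs smaller child 43 at index 8, swap → [21, 22, 26, 43, 59, 55, 42, 75, 70, 90, 76, 89, 73, 51]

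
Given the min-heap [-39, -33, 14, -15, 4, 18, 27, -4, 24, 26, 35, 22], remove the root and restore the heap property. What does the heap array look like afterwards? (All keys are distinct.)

remove root -39; move last element 22 to root → [22, -33, 14, -15, 4, 18, 27, -4, 24, 26, 35]
22 vs smaller child -33 at index 1, swap → [-33, 22, 14, -15, 4, 18, 27, -4, 24, 26, 35]
22 vs smaller child -15 at index 3, swap → [-33, -15, 14, 22, 4, 18, 27, -4, 24, 26, 35]
22 vs smaller child -4 at index 7, swap → [-33, -15, 14, -4, 4, 18, 27, 22, 24, 26, 35]

[-33, -15, 14, -4, 4, 18, 27, 22, 24, 26, 35]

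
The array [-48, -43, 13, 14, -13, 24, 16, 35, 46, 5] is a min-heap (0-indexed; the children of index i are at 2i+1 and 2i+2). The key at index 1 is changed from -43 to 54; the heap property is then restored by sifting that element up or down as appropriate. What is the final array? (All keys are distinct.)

[-48, -13, 13, 14, 5, 24, 16, 35, 46, 54]

set index 1 from -43 to 54 → [-48, 54, 13, 14, -13, 24, 16, 35, 46, 5]
54 vs smaller child -13 at index 4, swap → [-48, -13, 13, 14, 54, 24, 16, 35, 46, 5]
54 vs only child 5 at index 9, swap → [-48, -13, 13, 14, 5, 24, 16, 35, 46, 54]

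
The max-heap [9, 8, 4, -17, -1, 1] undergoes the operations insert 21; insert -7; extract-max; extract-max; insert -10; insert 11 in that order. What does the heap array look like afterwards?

[11, 8, 4, -1, -17, 1, -10, -7]

insert 21:
  append 21 at index 6 → [9, 8, 4, -17, -1, 1, 21]
  21 > parent 4 at index 2, swap → [9, 8, 21, -17, -1, 1, 4]
  21 > parent 9 at index 0, swap → [21, 8, 9, -17, -1, 1, 4]
insert -7:
  append -7 at index 7 → [21, 8, 9, -17, -1, 1, 4, -7]
  -7 > parent -17 at index 3, swap → [21, 8, 9, -7, -1, 1, 4, -17]
extract-max → returns 21:
  remove root 21; move last element -17 to root → [-17, 8, 9, -7, -1, 1, 4]
  -17 vs larger child 9 at index 2, swap → [9, 8, -17, -7, -1, 1, 4]
  -17 vs larger child 4 at index 6, swap → [9, 8, 4, -7, -1, 1, -17]
extract-max → returns 9:
  remove root 9; move last element -17 to root → [-17, 8, 4, -7, -1, 1]
  -17 vs larger child 8 at index 1, swap → [8, -17, 4, -7, -1, 1]
  -17 vs larger child -1 at index 4, swap → [8, -1, 4, -7, -17, 1]
insert -10:
  append -10 at index 6 → [8, -1, 4, -7, -17, 1, -10] (no swap needed)
insert 11:
  append 11 at index 7 → [8, -1, 4, -7, -17, 1, -10, 11]
  11 > parent -7 at index 3, swap → [8, -1, 4, 11, -17, 1, -10, -7]
  11 > parent -1 at index 1, swap → [8, 11, 4, -1, -17, 1, -10, -7]
  11 > parent 8 at index 0, swap → [11, 8, 4, -1, -17, 1, -10, -7]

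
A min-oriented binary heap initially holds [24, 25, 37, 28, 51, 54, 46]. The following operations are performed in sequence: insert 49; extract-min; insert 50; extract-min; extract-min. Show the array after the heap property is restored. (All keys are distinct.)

[37, 49, 46, 50, 51, 54]

insert 49:
  append 49 at index 7 → [24, 25, 37, 28, 51, 54, 46, 49] (no swap needed)
extract-min → returns 24:
  remove root 24; move last element 49 to root → [49, 25, 37, 28, 51, 54, 46]
  49 vs smaller child 25 at index 1, swap → [25, 49, 37, 28, 51, 54, 46]
  49 vs smaller child 28 at index 3, swap → [25, 28, 37, 49, 51, 54, 46]
insert 50:
  append 50 at index 7 → [25, 28, 37, 49, 51, 54, 46, 50] (no swap needed)
extract-min → returns 25:
  remove root 25; move last element 50 to root → [50, 28, 37, 49, 51, 54, 46]
  50 vs smaller child 28 at index 1, swap → [28, 50, 37, 49, 51, 54, 46]
  50 vs smaller child 49 at index 3, swap → [28, 49, 37, 50, 51, 54, 46]
extract-min → returns 28:
  remove root 28; move last element 46 to root → [46, 49, 37, 50, 51, 54]
  46 vs smaller child 37 at index 2, swap → [37, 49, 46, 50, 51, 54]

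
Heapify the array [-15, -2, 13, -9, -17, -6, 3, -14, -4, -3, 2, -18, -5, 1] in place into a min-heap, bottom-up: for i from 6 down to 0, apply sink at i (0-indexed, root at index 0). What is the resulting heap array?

[-18, -17, -15, -14, -3, -6, 1, -9, -4, -2, 2, 13, -5, 3]

sift down from index 6:
  3 vs only child 1 at index 13, swap → [-15, -2, 13, -9, -17, -6, 1, -14, -4, -3, 2, -18, -5, 3]
sift down from index 5:
  -6 vs smaller child -18 at index 11, swap → [-15, -2, 13, -9, -17, -18, 1, -14, -4, -3, 2, -6, -5, 3]
sift down from index 4: already satisfies heap property
sift down from index 3:
  -9 vs smaller child -14 at index 7, swap → [-15, -2, 13, -14, -17, -18, 1, -9, -4, -3, 2, -6, -5, 3]
sift down from index 2:
  13 vs smaller child -18 at index 5, swap → [-15, -2, -18, -14, -17, 13, 1, -9, -4, -3, 2, -6, -5, 3]
  13 vs smaller child -6 at index 11, swap → [-15, -2, -18, -14, -17, -6, 1, -9, -4, -3, 2, 13, -5, 3]
sift down from index 1:
  -2 vs smaller child -17 at index 4, swap → [-15, -17, -18, -14, -2, -6, 1, -9, -4, -3, 2, 13, -5, 3]
  -2 vs smaller child -3 at index 9, swap → [-15, -17, -18, -14, -3, -6, 1, -9, -4, -2, 2, 13, -5, 3]
sift down from index 0:
  -15 vs smaller child -18 at index 2, swap → [-18, -17, -15, -14, -3, -6, 1, -9, -4, -2, 2, 13, -5, 3]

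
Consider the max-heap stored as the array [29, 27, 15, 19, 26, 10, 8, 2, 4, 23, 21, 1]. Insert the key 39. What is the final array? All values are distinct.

[39, 27, 29, 19, 26, 15, 8, 2, 4, 23, 21, 1, 10]

append 39 at index 12 → [29, 27, 15, 19, 26, 10, 8, 2, 4, 23, 21, 1, 39]
39 > parent 10 at index 5, swap → [29, 27, 15, 19, 26, 39, 8, 2, 4, 23, 21, 1, 10]
39 > parent 15 at index 2, swap → [29, 27, 39, 19, 26, 15, 8, 2, 4, 23, 21, 1, 10]
39 > parent 29 at index 0, swap → [39, 27, 29, 19, 26, 15, 8, 2, 4, 23, 21, 1, 10]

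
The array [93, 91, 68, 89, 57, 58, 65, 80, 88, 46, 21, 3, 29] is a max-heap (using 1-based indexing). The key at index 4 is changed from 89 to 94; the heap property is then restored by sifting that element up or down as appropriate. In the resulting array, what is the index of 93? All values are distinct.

2

set index 4 from 89 to 94 → [93, 91, 68, 94, 57, 58, 65, 80, 88, 46, 21, 3, 29]
94 > parent 91 at index 2, swap → [93, 94, 68, 91, 57, 58, 65, 80, 88, 46, 21, 3, 29]
94 > parent 93 at index 1, swap → [94, 93, 68, 91, 57, 58, 65, 80, 88, 46, 21, 3, 29]
resulting array: [94, 93, 68, 91, 57, 58, 65, 80, 88, 46, 21, 3, 29]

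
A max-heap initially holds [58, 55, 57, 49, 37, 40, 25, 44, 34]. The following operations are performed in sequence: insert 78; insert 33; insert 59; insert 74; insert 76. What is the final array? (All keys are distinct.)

insert 78:
  append 78 at index 9 → [58, 55, 57, 49, 37, 40, 25, 44, 34, 78]
  78 > parent 37 at index 4, swap → [58, 55, 57, 49, 78, 40, 25, 44, 34, 37]
  78 > parent 55 at index 1, swap → [58, 78, 57, 49, 55, 40, 25, 44, 34, 37]
  78 > parent 58 at index 0, swap → [78, 58, 57, 49, 55, 40, 25, 44, 34, 37]
insert 33:
  append 33 at index 10 → [78, 58, 57, 49, 55, 40, 25, 44, 34, 37, 33] (no swap needed)
insert 59:
  append 59 at index 11 → [78, 58, 57, 49, 55, 40, 25, 44, 34, 37, 33, 59]
  59 > parent 40 at index 5, swap → [78, 58, 57, 49, 55, 59, 25, 44, 34, 37, 33, 40]
  59 > parent 57 at index 2, swap → [78, 58, 59, 49, 55, 57, 25, 44, 34, 37, 33, 40]
insert 74:
  append 74 at index 12 → [78, 58, 59, 49, 55, 57, 25, 44, 34, 37, 33, 40, 74]
  74 > parent 57 at index 5, swap → [78, 58, 59, 49, 55, 74, 25, 44, 34, 37, 33, 40, 57]
  74 > parent 59 at index 2, swap → [78, 58, 74, 49, 55, 59, 25, 44, 34, 37, 33, 40, 57]
insert 76:
  append 76 at index 13 → [78, 58, 74, 49, 55, 59, 25, 44, 34, 37, 33, 40, 57, 76]
  76 > parent 25 at index 6, swap → [78, 58, 74, 49, 55, 59, 76, 44, 34, 37, 33, 40, 57, 25]
  76 > parent 74 at index 2, swap → [78, 58, 76, 49, 55, 59, 74, 44, 34, 37, 33, 40, 57, 25]

[78, 58, 76, 49, 55, 59, 74, 44, 34, 37, 33, 40, 57, 25]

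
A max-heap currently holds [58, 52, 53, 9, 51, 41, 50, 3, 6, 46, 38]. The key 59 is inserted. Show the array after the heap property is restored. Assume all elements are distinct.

[59, 52, 58, 9, 51, 53, 50, 3, 6, 46, 38, 41]

append 59 at index 11 → [58, 52, 53, 9, 51, 41, 50, 3, 6, 46, 38, 59]
59 > parent 41 at index 5, swap → [58, 52, 53, 9, 51, 59, 50, 3, 6, 46, 38, 41]
59 > parent 53 at index 2, swap → [58, 52, 59, 9, 51, 53, 50, 3, 6, 46, 38, 41]
59 > parent 58 at index 0, swap → [59, 52, 58, 9, 51, 53, 50, 3, 6, 46, 38, 41]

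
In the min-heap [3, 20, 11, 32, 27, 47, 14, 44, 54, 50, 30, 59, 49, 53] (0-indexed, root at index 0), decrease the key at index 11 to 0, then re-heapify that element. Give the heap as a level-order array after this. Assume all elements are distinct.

[0, 20, 3, 32, 27, 11, 14, 44, 54, 50, 30, 47, 49, 53]

set index 11 from 59 to 0 → [3, 20, 11, 32, 27, 47, 14, 44, 54, 50, 30, 0, 49, 53]
0 < parent 47 at index 5, swap → [3, 20, 11, 32, 27, 0, 14, 44, 54, 50, 30, 47, 49, 53]
0 < parent 11 at index 2, swap → [3, 20, 0, 32, 27, 11, 14, 44, 54, 50, 30, 47, 49, 53]
0 < parent 3 at index 0, swap → [0, 20, 3, 32, 27, 11, 14, 44, 54, 50, 30, 47, 49, 53]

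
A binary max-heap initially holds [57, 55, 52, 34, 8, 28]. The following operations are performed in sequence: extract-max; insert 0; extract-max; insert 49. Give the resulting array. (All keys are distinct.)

extract-max → returns 57:
  remove root 57; move last element 28 to root → [28, 55, 52, 34, 8]
  28 vs larger child 55 at index 1, swap → [55, 28, 52, 34, 8]
  28 vs larger child 34 at index 3, swap → [55, 34, 52, 28, 8]
insert 0:
  append 0 at index 5 → [55, 34, 52, 28, 8, 0] (no swap needed)
extract-max → returns 55:
  remove root 55; move last element 0 to root → [0, 34, 52, 28, 8]
  0 vs larger child 52 at index 2, swap → [52, 34, 0, 28, 8]
insert 49:
  append 49 at index 5 → [52, 34, 0, 28, 8, 49]
  49 > parent 0 at index 2, swap → [52, 34, 49, 28, 8, 0]

[52, 34, 49, 28, 8, 0]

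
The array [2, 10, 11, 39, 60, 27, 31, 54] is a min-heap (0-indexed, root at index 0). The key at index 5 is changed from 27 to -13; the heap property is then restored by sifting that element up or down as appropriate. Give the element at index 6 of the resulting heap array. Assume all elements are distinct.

31

set index 5 from 27 to -13 → [2, 10, 11, 39, 60, -13, 31, 54]
-13 < parent 11 at index 2, swap → [2, 10, -13, 39, 60, 11, 31, 54]
-13 < parent 2 at index 0, swap → [-13, 10, 2, 39, 60, 11, 31, 54]
resulting array: [-13, 10, 2, 39, 60, 11, 31, 54]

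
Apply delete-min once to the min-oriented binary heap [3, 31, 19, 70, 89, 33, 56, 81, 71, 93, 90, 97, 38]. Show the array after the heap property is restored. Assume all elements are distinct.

[19, 31, 33, 70, 89, 38, 56, 81, 71, 93, 90, 97]

remove root 3; move last element 38 to root → [38, 31, 19, 70, 89, 33, 56, 81, 71, 93, 90, 97]
38 vs smaller child 19 at index 2, swap → [19, 31, 38, 70, 89, 33, 56, 81, 71, 93, 90, 97]
38 vs smaller child 33 at index 5, swap → [19, 31, 33, 70, 89, 38, 56, 81, 71, 93, 90, 97]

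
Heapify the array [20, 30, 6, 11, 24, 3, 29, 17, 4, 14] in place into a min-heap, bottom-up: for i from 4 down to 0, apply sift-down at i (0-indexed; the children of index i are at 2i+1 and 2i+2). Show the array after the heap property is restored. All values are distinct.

[3, 4, 6, 11, 14, 20, 29, 17, 30, 24]

sift down from index 4:
  24 vs only child 14 at index 9, swap → [20, 30, 6, 11, 14, 3, 29, 17, 4, 24]
sift down from index 3:
  11 vs smaller child 4 at index 8, swap → [20, 30, 6, 4, 14, 3, 29, 17, 11, 24]
sift down from index 2:
  6 vs smaller child 3 at index 5, swap → [20, 30, 3, 4, 14, 6, 29, 17, 11, 24]
sift down from index 1:
  30 vs smaller child 4 at index 3, swap → [20, 4, 3, 30, 14, 6, 29, 17, 11, 24]
  30 vs smaller child 11 at index 8, swap → [20, 4, 3, 11, 14, 6, 29, 17, 30, 24]
sift down from index 0:
  20 vs smaller child 3 at index 2, swap → [3, 4, 20, 11, 14, 6, 29, 17, 30, 24]
  20 vs smaller child 6 at index 5, swap → [3, 4, 6, 11, 14, 20, 29, 17, 30, 24]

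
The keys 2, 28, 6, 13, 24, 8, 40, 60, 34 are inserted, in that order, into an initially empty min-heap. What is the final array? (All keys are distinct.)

[2, 13, 6, 28, 24, 8, 40, 60, 34]

Insert 2:
  append 2 at index 0 → [2] (no swap needed)
Insert 28:
  append 28 at index 1 → [2, 28] (no swap needed)
Insert 6:
  append 6 at index 2 → [2, 28, 6] (no swap needed)
Insert 13:
  append 13 at index 3 → [2, 28, 6, 13]
  13 < parent 28 at index 1, swap → [2, 13, 6, 28]
Insert 24:
  append 24 at index 4 → [2, 13, 6, 28, 24] (no swap needed)
Insert 8:
  append 8 at index 5 → [2, 13, 6, 28, 24, 8] (no swap needed)
Insert 40:
  append 40 at index 6 → [2, 13, 6, 28, 24, 8, 40] (no swap needed)
Insert 60:
  append 60 at index 7 → [2, 13, 6, 28, 24, 8, 40, 60] (no swap needed)
Insert 34:
  append 34 at index 8 → [2, 13, 6, 28, 24, 8, 40, 60, 34] (no swap needed)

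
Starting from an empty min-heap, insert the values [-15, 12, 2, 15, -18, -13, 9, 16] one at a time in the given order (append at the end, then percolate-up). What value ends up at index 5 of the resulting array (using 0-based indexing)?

2

Insert -15:
  append -15 at index 0 → [-15] (no swap needed)
Insert 12:
  append 12 at index 1 → [-15, 12] (no swap needed)
Insert 2:
  append 2 at index 2 → [-15, 12, 2] (no swap needed)
Insert 15:
  append 15 at index 3 → [-15, 12, 2, 15] (no swap needed)
Insert -18:
  append -18 at index 4 → [-15, 12, 2, 15, -18]
  -18 < parent 12 at index 1, swap → [-15, -18, 2, 15, 12]
  -18 < parent -15 at index 0, swap → [-18, -15, 2, 15, 12]
Insert -13:
  append -13 at index 5 → [-18, -15, 2, 15, 12, -13]
  -13 < parent 2 at index 2, swap → [-18, -15, -13, 15, 12, 2]
Insert 9:
  append 9 at index 6 → [-18, -15, -13, 15, 12, 2, 9] (no swap needed)
Insert 16:
  append 16 at index 7 → [-18, -15, -13, 15, 12, 2, 9, 16] (no swap needed)
resulting array: [-18, -15, -13, 15, 12, 2, 9, 16]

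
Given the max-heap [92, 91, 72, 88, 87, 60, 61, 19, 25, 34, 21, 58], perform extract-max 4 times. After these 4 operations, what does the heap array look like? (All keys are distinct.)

[72, 58, 61, 25, 34, 60, 21, 19]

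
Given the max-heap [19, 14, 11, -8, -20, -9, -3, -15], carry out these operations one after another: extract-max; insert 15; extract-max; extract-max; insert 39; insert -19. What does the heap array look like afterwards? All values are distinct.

[39, -8, 11, -15, -20, -9, -3, -19]

extract-max → returns 19:
  remove root 19; move last element -15 to root → [-15, 14, 11, -8, -20, -9, -3]
  -15 vs larger child 14 at index 1, swap → [14, -15, 11, -8, -20, -9, -3]
  -15 vs larger child -8 at index 3, swap → [14, -8, 11, -15, -20, -9, -3]
insert 15:
  append 15 at index 7 → [14, -8, 11, -15, -20, -9, -3, 15]
  15 > parent -15 at index 3, swap → [14, -8, 11, 15, -20, -9, -3, -15]
  15 > parent -8 at index 1, swap → [14, 15, 11, -8, -20, -9, -3, -15]
  15 > parent 14 at index 0, swap → [15, 14, 11, -8, -20, -9, -3, -15]
extract-max → returns 15:
  remove root 15; move last element -15 to root → [-15, 14, 11, -8, -20, -9, -3]
  -15 vs larger child 14 at index 1, swap → [14, -15, 11, -8, -20, -9, -3]
  -15 vs larger child -8 at index 3, swap → [14, -8, 11, -15, -20, -9, -3]
extract-max → returns 14:
  remove root 14; move last element -3 to root → [-3, -8, 11, -15, -20, -9]
  -3 vs larger child 11 at index 2, swap → [11, -8, -3, -15, -20, -9]
insert 39:
  append 39 at index 6 → [11, -8, -3, -15, -20, -9, 39]
  39 > parent -3 at index 2, swap → [11, -8, 39, -15, -20, -9, -3]
  39 > parent 11 at index 0, swap → [39, -8, 11, -15, -20, -9, -3]
insert -19:
  append -19 at index 7 → [39, -8, 11, -15, -20, -9, -3, -19] (no swap needed)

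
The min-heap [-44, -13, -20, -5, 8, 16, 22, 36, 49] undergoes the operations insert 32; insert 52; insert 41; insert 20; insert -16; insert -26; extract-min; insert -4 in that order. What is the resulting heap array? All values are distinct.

[-26, -13, -20, -5, 8, 16, -16, 36, 49, 32, 52, 41, 20, 22, -4]

insert 32:
  append 32 at index 9 → [-44, -13, -20, -5, 8, 16, 22, 36, 49, 32] (no swap needed)
insert 52:
  append 52 at index 10 → [-44, -13, -20, -5, 8, 16, 22, 36, 49, 32, 52] (no swap needed)
insert 41:
  append 41 at index 11 → [-44, -13, -20, -5, 8, 16, 22, 36, 49, 32, 52, 41] (no swap needed)
insert 20:
  append 20 at index 12 → [-44, -13, -20, -5, 8, 16, 22, 36, 49, 32, 52, 41, 20] (no swap needed)
insert -16:
  append -16 at index 13 → [-44, -13, -20, -5, 8, 16, 22, 36, 49, 32, 52, 41, 20, -16]
  -16 < parent 22 at index 6, swap → [-44, -13, -20, -5, 8, 16, -16, 36, 49, 32, 52, 41, 20, 22]
insert -26:
  append -26 at index 14 → [-44, -13, -20, -5, 8, 16, -16, 36, 49, 32, 52, 41, 20, 22, -26]
  -26 < parent -16 at index 6, swap → [-44, -13, -20, -5, 8, 16, -26, 36, 49, 32, 52, 41, 20, 22, -16]
  -26 < parent -20 at index 2, swap → [-44, -13, -26, -5, 8, 16, -20, 36, 49, 32, 52, 41, 20, 22, -16]
extract-min → returns -44:
  remove root -44; move last element -16 to root → [-16, -13, -26, -5, 8, 16, -20, 36, 49, 32, 52, 41, 20, 22]
  -16 vs smaller child -26 at index 2, swap → [-26, -13, -16, -5, 8, 16, -20, 36, 49, 32, 52, 41, 20, 22]
  -16 vs smaller child -20 at index 6, swap → [-26, -13, -20, -5, 8, 16, -16, 36, 49, 32, 52, 41, 20, 22]
insert -4:
  append -4 at index 14 → [-26, -13, -20, -5, 8, 16, -16, 36, 49, 32, 52, 41, 20, 22, -4] (no swap needed)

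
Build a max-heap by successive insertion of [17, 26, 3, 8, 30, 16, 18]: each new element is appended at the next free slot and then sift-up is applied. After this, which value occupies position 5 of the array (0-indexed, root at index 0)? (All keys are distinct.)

3

Insert 17:
  append 17 at index 0 → [17] (no swap needed)
Insert 26:
  append 26 at index 1 → [17, 26]
  26 > parent 17 at index 0, swap → [26, 17]
Insert 3:
  append 3 at index 2 → [26, 17, 3] (no swap needed)
Insert 8:
  append 8 at index 3 → [26, 17, 3, 8] (no swap needed)
Insert 30:
  append 30 at index 4 → [26, 17, 3, 8, 30]
  30 > parent 17 at index 1, swap → [26, 30, 3, 8, 17]
  30 > parent 26 at index 0, swap → [30, 26, 3, 8, 17]
Insert 16:
  append 16 at index 5 → [30, 26, 3, 8, 17, 16]
  16 > parent 3 at index 2, swap → [30, 26, 16, 8, 17, 3]
Insert 18:
  append 18 at index 6 → [30, 26, 16, 8, 17, 3, 18]
  18 > parent 16 at index 2, swap → [30, 26, 18, 8, 17, 3, 16]
resulting array: [30, 26, 18, 8, 17, 3, 16]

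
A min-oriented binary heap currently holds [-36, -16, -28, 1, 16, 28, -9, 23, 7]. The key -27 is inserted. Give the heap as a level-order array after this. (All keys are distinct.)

[-36, -27, -28, 1, -16, 28, -9, 23, 7, 16]

append -27 at index 9 → [-36, -16, -28, 1, 16, 28, -9, 23, 7, -27]
-27 < parent 16 at index 4, swap → [-36, -16, -28, 1, -27, 28, -9, 23, 7, 16]
-27 < parent -16 at index 1, swap → [-36, -27, -28, 1, -16, 28, -9, 23, 7, 16]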